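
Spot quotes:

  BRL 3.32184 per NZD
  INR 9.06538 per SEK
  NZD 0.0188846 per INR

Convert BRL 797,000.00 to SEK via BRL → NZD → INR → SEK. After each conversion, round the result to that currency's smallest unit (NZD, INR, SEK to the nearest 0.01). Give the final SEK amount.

SEK 1,401,476.46

BRL 797,000.00 ÷ 3.32184 = NZD 239,927.27
NZD 239,927.27 ÷ 0.0188846 = INR 12,704,916.70
INR 12,704,916.70 ÷ 9.06538 = SEK 1,401,476.46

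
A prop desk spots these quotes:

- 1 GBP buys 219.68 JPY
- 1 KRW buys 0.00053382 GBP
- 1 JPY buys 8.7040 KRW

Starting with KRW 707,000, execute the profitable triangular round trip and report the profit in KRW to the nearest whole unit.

Profitable loop is KRW → GBP → JPY → KRW:
KRW 707,000 × 0.00053382 = GBP 377.41
GBP 377.41 × 219.68 = JPY 82,910
JPY 82,910 × 8.7040 = KRW 721,645
Profit = KRW 721,645 − KRW 707,000

Profit: KRW 14,645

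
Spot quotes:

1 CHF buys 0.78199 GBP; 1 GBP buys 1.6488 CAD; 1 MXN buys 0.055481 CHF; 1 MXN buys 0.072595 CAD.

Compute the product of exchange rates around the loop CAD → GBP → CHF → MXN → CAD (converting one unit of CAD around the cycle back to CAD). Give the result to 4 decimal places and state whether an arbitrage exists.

Around CAD → GBP → CHF → MXN → CAD: 1 ÷ 1.6488 ÷ 0.78199 ÷ 0.055481 × 0.072595 = 1.014830
Product > 1; profitable direction is CAD → GBP → CHF → MXN → CAD.

1.0148 (arbitrage exists)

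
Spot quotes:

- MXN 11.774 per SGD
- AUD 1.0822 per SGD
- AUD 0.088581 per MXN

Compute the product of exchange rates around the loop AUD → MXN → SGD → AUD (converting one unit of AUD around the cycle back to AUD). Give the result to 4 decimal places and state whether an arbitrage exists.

1.0376 (arbitrage exists)

Around AUD → MXN → SGD → AUD: 1 ÷ 0.088581 ÷ 11.774 × 1.0822 = 1.037631
Product > 1; profitable direction is AUD → MXN → SGD → AUD.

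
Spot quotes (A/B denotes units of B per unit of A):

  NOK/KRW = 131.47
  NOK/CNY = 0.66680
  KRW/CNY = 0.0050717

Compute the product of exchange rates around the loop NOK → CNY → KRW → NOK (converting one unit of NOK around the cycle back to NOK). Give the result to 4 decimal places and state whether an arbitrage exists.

Around NOK → CNY → KRW → NOK: 1 × 0.66680 ÷ 0.0050717 ÷ 131.47 = 1.000035
Product ≈ 1 (deviation 0.004%, within rounding noise).

1.0000 (no arbitrage)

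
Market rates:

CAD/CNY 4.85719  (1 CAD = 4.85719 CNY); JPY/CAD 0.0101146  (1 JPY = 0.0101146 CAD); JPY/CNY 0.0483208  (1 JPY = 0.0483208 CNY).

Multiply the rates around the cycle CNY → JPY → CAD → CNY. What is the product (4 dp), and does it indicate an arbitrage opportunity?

Around CNY → JPY → CAD → CNY: 1 ÷ 0.0483208 × 0.0101146 × 4.85719 = 1.016716
Product > 1; profitable direction is CNY → JPY → CAD → CNY.

1.0167 (arbitrage exists)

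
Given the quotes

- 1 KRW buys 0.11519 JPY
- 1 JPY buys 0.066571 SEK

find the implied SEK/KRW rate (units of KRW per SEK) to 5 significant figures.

1 SEK ÷ 0.066571 = 15.0216 JPY
15.0216 JPY ÷ 0.11519 = 130.407 KRW

SEK/KRW = 130.41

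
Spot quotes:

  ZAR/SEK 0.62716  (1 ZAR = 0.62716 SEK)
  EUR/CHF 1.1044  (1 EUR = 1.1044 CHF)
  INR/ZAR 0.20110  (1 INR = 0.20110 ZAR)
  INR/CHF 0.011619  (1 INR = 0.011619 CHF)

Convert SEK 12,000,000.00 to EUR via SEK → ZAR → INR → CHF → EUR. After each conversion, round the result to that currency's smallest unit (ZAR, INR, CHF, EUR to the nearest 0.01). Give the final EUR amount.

SEK 12,000,000.00 ÷ 0.62716 = ZAR 19,133,873.33
ZAR 19,133,873.33 ÷ 0.20110 = INR 95,146,063.30
INR 95,146,063.30 × 0.011619 = CHF 1,105,502.11
CHF 1,105,502.11 ÷ 1.1044 = EUR 1,000,997.93

EUR 1,000,997.93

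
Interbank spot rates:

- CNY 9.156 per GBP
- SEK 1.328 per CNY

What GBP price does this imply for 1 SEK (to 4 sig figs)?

SEK/GBP = 0.08224

1 SEK ÷ 1.328 = 0.753012 CNY
0.753012 CNY ÷ 9.156 = 0.0822425 GBP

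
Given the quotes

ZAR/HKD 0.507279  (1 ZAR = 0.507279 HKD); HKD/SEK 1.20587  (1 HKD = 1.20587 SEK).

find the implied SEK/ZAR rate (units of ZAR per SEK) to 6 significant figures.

SEK/ZAR = 1.63475

1 SEK ÷ 1.20587 = 0.829277 HKD
0.829277 HKD ÷ 0.507279 = 1.63475 ZAR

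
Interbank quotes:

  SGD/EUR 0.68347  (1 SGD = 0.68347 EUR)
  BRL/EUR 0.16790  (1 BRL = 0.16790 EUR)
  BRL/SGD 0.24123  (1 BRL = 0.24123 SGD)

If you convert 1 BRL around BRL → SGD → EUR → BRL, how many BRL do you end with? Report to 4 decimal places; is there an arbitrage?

0.9820 (arbitrage exists)

Around BRL → SGD → EUR → BRL: 1 × 0.24123 × 0.68347 ÷ 0.16790 = 0.981974
Product < 1; profitable direction is BRL → EUR → SGD → BRL.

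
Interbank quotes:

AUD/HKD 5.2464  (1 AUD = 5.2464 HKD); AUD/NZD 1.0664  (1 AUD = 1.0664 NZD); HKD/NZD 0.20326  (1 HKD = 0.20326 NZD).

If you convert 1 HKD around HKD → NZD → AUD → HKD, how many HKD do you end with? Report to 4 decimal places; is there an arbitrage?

1.0000 (no arbitrage)

Around HKD → NZD → AUD → HKD: 1 × 0.20326 ÷ 1.0664 × 5.2464 = 0.999984
Product ≈ 1 (deviation 0.002%, within rounding noise).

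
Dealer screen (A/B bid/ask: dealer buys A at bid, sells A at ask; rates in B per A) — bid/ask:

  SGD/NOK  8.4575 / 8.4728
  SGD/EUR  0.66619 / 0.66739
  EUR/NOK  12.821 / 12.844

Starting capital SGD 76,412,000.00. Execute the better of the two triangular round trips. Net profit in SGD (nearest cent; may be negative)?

Net profit: SGD 617,064.15

Best loop SGD → EUR → NOK → SGD:
SGD 76,412,000.00 × 0.66619 (sell SGD at bid) = EUR 50,904,910.28
EUR 50,904,910.28 × 12.821 (sell EUR at bid) = NOK 652,651,854.70
NOK 652,651,854.70 ÷ 8.4728 (buy SGD at ask) = SGD 77,029,064.15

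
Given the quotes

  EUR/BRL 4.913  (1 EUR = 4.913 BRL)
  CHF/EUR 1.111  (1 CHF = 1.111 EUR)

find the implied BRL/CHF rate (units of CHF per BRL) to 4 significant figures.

1 BRL ÷ 4.913 = 0.203542 EUR
0.203542 EUR ÷ 1.111 = 0.183206 CHF

BRL/CHF = 0.1832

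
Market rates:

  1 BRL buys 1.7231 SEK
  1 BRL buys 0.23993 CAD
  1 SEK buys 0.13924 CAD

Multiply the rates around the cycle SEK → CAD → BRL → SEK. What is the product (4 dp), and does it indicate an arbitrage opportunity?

Around SEK → CAD → BRL → SEK: 1 × 0.13924 ÷ 0.23993 × 1.7231 = 0.999977
Product ≈ 1 (deviation 0.002%, within rounding noise).

1.0000 (no arbitrage)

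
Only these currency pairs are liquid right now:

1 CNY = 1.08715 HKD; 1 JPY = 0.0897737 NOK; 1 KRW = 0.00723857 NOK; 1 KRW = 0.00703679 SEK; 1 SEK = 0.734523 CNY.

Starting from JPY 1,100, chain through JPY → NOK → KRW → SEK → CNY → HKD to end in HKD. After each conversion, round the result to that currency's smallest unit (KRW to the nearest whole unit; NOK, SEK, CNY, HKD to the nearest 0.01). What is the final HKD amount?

JPY 1,100 × 0.0897737 = NOK 98.75
NOK 98.75 ÷ 0.00723857 = KRW 13,642
KRW 13,642 × 0.00703679 = SEK 96.00
SEK 96.00 × 0.734523 = CNY 70.51
CNY 70.51 × 1.08715 = HKD 76.65

HKD 76.65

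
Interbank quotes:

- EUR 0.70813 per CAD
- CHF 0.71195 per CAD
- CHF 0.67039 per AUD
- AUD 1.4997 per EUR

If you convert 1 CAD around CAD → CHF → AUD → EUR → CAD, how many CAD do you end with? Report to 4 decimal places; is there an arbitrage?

1.0000 (no arbitrage)

Around CAD → CHF → AUD → EUR → CAD: 1 × 0.71195 ÷ 0.67039 ÷ 1.4997 ÷ 0.70813 = 1.000011
Product ≈ 1 (deviation 0.001%, within rounding noise).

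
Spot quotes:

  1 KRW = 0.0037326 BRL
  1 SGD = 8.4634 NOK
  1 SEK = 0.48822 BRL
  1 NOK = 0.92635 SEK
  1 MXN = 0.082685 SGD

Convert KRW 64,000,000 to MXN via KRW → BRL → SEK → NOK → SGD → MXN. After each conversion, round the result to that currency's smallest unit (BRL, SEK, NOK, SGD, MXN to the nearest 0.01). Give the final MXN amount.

MXN 754,795.31

KRW 64,000,000 × 0.0037326 = BRL 238,886.40
BRL 238,886.40 ÷ 0.48822 = SEK 489,300.73
SEK 489,300.73 ÷ 0.92635 = NOK 528,202.87
NOK 528,202.87 ÷ 8.4634 = SGD 62,410.25
SGD 62,410.25 ÷ 0.082685 = MXN 754,795.31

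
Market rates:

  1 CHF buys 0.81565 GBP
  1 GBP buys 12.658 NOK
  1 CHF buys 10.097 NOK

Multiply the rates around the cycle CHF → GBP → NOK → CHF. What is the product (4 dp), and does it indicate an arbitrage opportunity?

Around CHF → GBP → NOK → CHF: 1 × 0.81565 × 12.658 ÷ 10.097 = 1.022531
Product > 1; profitable direction is CHF → GBP → NOK → CHF.

1.0225 (arbitrage exists)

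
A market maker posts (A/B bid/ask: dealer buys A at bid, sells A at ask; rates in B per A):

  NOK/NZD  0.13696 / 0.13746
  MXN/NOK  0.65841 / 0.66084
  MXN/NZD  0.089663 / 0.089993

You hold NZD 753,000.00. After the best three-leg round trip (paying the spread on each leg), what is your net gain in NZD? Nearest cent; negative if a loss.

Net profit: NZD 1,529.83

Best loop NZD → MXN → NOK → NZD:
NZD 753,000.00 ÷ 0.089993 (buy MXN at ask) = MXN 8,367,317.46
MXN 8,367,317.46 × 0.65841 (sell MXN at bid) = NOK 5,509,125.49
NOK 5,509,125.49 × 0.13696 (sell NOK at bid) = NZD 754,529.83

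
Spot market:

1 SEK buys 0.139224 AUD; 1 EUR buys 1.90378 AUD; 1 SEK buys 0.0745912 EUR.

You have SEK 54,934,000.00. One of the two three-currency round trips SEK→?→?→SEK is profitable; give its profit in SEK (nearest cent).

Profitable loop is SEK → EUR → AUD → SEK:
SEK 54,934,000.00 × 0.0745912 = EUR 4,097,592.98
EUR 4,097,592.98 × 1.90378 = AUD 7,800,915.56
AUD 7,800,915.56 ÷ 0.139224 = SEK 56,031,399.51
Profit = SEK 56,031,399.51 − SEK 54,934,000.00

Profit: SEK 1,097,399.51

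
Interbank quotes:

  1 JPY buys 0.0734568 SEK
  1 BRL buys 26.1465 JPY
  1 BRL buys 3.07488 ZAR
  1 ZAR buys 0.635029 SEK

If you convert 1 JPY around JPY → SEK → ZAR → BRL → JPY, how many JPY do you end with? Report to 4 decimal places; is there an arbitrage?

Around JPY → SEK → ZAR → BRL → JPY: 1 × 0.0734568 ÷ 0.635029 ÷ 3.07488 × 26.1465 = 0.983612
Product < 1; profitable direction is JPY → BRL → ZAR → SEK → JPY.

0.9836 (arbitrage exists)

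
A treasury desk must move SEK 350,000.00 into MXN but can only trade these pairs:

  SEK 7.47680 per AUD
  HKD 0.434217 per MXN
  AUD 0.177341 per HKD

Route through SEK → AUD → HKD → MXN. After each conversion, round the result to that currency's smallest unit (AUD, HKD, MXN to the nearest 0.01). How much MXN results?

MXN 607,905.82

SEK 350,000.00 ÷ 7.47680 = AUD 46,811.47
AUD 46,811.47 ÷ 0.177341 = HKD 263,963.04
HKD 263,963.04 ÷ 0.434217 = MXN 607,905.82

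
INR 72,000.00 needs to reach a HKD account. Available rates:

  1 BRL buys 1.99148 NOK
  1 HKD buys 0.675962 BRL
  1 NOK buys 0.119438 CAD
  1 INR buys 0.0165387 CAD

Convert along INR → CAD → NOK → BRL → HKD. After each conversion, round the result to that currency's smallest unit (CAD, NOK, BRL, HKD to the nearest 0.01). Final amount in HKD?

HKD 7,406.19

INR 72,000.00 × 0.0165387 = CAD 1,190.79
CAD 1,190.79 ÷ 0.119438 = NOK 9,969.94
NOK 9,969.94 ÷ 1.99148 = BRL 5,006.30
BRL 5,006.30 ÷ 0.675962 = HKD 7,406.19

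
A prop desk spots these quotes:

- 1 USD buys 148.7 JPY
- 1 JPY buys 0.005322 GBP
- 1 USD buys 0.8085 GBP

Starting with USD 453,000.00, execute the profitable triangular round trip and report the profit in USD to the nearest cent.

Profitable loop is USD → GBP → JPY → USD:
USD 453,000.00 × 0.8085 = GBP 366,250.50
GBP 366,250.50 ÷ 0.005322 = JPY 68,818,207
JPY 68,818,207 ÷ 148.7 = USD 462,798.97
Profit = USD 462,798.97 − USD 453,000.00

Profit: USD 9,798.97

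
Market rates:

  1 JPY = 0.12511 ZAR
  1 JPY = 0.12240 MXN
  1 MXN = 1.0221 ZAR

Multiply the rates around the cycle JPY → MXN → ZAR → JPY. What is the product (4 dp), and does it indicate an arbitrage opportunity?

Around JPY → MXN → ZAR → JPY: 1 × 0.12240 × 1.0221 ÷ 0.12511 = 0.999960
Product ≈ 1 (deviation 0.004%, within rounding noise).

1.0000 (no arbitrage)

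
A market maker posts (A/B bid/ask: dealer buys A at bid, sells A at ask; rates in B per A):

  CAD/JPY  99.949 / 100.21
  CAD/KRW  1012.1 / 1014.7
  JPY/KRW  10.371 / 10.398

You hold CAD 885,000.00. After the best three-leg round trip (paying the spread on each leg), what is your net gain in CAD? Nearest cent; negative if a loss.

Best loop CAD → JPY → KRW → CAD:
CAD 885,000.00 × 99.949 (sell CAD at bid) = JPY 88,454,865
JPY 88,454,865 × 10.371 (sell JPY at bid) = KRW 917,365,405
KRW 917,365,405 ÷ 1014.7 (buy CAD at ask) = CAD 904,075.50

Net profit: CAD 19,075.50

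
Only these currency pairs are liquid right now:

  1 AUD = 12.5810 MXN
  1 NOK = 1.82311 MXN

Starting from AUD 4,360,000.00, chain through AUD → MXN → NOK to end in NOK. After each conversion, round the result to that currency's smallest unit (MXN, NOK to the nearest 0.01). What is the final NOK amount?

NOK 30,087,685.33

AUD 4,360,000.00 × 12.5810 = MXN 54,853,160.00
MXN 54,853,160.00 ÷ 1.82311 = NOK 30,087,685.33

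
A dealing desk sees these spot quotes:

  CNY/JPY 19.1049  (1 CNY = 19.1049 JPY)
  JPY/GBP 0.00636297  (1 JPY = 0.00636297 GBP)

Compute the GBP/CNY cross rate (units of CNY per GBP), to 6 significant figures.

1 GBP ÷ 0.00636297 = 157.159 JPY
157.159 JPY ÷ 19.1049 = 8.22613 CNY

GBP/CNY = 8.22613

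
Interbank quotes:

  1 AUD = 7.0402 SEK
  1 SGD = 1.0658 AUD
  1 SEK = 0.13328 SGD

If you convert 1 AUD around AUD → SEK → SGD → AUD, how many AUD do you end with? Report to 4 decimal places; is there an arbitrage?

1.0001 (no arbitrage)

Around AUD → SEK → SGD → AUD: 1 × 7.0402 × 0.13328 × 1.0658 = 1.000059
Product ≈ 1 (deviation 0.006%, within rounding noise).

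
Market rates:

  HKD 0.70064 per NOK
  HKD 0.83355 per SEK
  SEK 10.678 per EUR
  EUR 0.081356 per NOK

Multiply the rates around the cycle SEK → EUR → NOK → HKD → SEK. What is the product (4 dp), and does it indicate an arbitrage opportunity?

Around SEK → EUR → NOK → HKD → SEK: 1 ÷ 10.678 ÷ 0.081356 × 0.70064 ÷ 0.83355 = 0.967573
Product < 1; profitable direction is SEK → HKD → NOK → EUR → SEK.

0.9676 (arbitrage exists)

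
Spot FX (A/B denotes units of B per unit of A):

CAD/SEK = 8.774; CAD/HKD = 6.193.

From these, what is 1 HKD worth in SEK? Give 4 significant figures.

HKD/SEK = 1.417

1 HKD ÷ 6.193 = 0.161473 CAD
0.161473 CAD × 8.774 = 1.41676 SEK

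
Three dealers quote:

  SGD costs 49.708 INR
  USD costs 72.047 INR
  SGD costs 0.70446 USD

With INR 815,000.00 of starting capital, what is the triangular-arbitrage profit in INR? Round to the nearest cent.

Profitable loop is INR → SGD → USD → INR:
INR 815,000.00 ÷ 49.708 = SGD 16,395.75
SGD 16,395.75 × 0.70446 = USD 11,550.15
USD 11,550.15 × 72.047 = INR 832,153.72
Profit = INR 832,153.72 − INR 815,000.00

Profit: INR 17,153.72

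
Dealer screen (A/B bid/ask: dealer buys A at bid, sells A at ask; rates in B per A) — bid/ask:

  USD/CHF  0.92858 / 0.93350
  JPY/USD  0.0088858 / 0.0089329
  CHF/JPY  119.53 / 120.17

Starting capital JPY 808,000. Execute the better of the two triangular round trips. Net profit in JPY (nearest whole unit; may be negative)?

Best loop JPY → CHF → USD → JPY:
JPY 808,000 ÷ 120.17 (buy CHF at ask) = CHF 6,723.81
CHF 6,723.81 ÷ 0.93350 (buy USD at ask) = USD 7,202.79
USD 7,202.79 ÷ 0.0089329 (buy JPY at ask) = JPY 806,322

Net result: JPY -1,678 (no profitable arbitrage after spreads)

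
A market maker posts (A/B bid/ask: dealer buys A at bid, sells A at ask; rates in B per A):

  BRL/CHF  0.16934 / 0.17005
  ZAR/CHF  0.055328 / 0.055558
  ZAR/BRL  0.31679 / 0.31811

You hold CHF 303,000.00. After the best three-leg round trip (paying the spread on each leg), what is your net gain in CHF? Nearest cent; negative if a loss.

Net profit: CHF 6,908.61

Best loop CHF → BRL → ZAR → CHF:
CHF 303,000.00 ÷ 0.17005 (buy BRL at ask) = BRL 1,781,828.87
BRL 1,781,828.87 ÷ 0.31811 (buy ZAR at ask) = ZAR 5,601,297.90
ZAR 5,601,297.90 × 0.055328 (sell ZAR at bid) = CHF 309,908.61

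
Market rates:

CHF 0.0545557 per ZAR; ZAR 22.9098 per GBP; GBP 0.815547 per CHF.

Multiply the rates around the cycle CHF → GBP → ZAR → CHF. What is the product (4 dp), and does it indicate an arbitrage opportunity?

Around CHF → GBP → ZAR → CHF: 1 × 0.815547 × 22.9098 × 0.0545557 = 1.019320
Product > 1; profitable direction is CHF → GBP → ZAR → CHF.

1.0193 (arbitrage exists)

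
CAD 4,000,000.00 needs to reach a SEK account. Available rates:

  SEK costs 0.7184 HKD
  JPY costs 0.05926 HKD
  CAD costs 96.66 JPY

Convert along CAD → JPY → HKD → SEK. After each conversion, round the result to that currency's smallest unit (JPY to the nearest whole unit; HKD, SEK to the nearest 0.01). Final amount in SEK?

SEK 31,893,494.43

CAD 4,000,000.00 × 96.66 = JPY 386,640,000
JPY 386,640,000 × 0.05926 = HKD 22,912,286.40
HKD 22,912,286.40 ÷ 0.7184 = SEK 31,893,494.43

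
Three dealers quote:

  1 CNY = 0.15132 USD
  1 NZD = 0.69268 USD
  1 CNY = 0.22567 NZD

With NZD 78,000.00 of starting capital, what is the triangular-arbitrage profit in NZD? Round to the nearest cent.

Profit: NZD 2,575.82

Profitable loop is NZD → USD → CNY → NZD:
NZD 78,000.00 × 0.69268 = USD 54,029.04
USD 54,029.04 ÷ 0.15132 = CNY 357,051.55
CNY 357,051.55 × 0.22567 = NZD 80,575.82
Profit = NZD 80,575.82 − NZD 78,000.00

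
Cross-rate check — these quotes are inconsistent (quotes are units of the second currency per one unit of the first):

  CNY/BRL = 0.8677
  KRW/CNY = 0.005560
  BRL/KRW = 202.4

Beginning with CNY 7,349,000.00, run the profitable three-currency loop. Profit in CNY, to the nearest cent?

Profitable loop is CNY → KRW → BRL → CNY:
CNY 7,349,000.00 ÷ 0.005560 = KRW 1,321,762,590
KRW 1,321,762,590 ÷ 202.4 = BRL 6,530,447.58
BRL 6,530,447.58 ÷ 0.8677 = CNY 7,526,158.33
Profit = CNY 7,526,158.33 − CNY 7,349,000.00

Profit: CNY 177,158.33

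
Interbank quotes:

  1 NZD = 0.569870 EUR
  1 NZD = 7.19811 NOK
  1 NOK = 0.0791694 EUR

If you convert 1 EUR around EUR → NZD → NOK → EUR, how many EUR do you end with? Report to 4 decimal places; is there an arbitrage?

Around EUR → NZD → NOK → EUR: 1 ÷ 0.569870 × 7.19811 × 0.0791694 = 1.000000
Product ≈ 1 (deviation 0.000%, within rounding noise).

1.0000 (no arbitrage)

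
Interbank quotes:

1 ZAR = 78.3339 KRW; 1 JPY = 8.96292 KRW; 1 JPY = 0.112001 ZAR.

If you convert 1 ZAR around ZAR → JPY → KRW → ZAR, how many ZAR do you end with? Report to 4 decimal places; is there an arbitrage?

1.0216 (arbitrage exists)

Around ZAR → JPY → KRW → ZAR: 1 ÷ 0.112001 × 8.96292 ÷ 78.3339 = 1.021593
Product > 1; profitable direction is ZAR → JPY → KRW → ZAR.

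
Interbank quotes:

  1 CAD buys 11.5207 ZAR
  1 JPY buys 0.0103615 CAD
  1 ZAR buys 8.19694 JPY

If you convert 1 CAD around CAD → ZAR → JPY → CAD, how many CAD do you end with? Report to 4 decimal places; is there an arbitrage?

Around CAD → ZAR → JPY → CAD: 1 × 11.5207 × 8.19694 × 0.0103615 = 0.978483
Product < 1; profitable direction is CAD → JPY → ZAR → CAD.

0.9785 (arbitrage exists)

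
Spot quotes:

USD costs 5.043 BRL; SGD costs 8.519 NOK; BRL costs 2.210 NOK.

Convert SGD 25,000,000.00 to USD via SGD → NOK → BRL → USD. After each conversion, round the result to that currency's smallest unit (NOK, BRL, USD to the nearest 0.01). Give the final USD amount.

SGD 25,000,000.00 × 8.519 = NOK 212,975,000.00
NOK 212,975,000.00 ÷ 2.210 = BRL 96,368,778.28
BRL 96,368,778.28 ÷ 5.043 = USD 19,109,414.69

USD 19,109,414.69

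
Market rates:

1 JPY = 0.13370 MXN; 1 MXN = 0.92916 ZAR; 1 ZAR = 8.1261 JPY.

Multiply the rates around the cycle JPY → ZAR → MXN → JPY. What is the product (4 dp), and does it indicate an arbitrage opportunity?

0.9906 (arbitrage exists)

Around JPY → ZAR → MXN → JPY: 1 ÷ 8.1261 ÷ 0.92916 ÷ 0.13370 = 0.990595
Product < 1; profitable direction is JPY → MXN → ZAR → JPY.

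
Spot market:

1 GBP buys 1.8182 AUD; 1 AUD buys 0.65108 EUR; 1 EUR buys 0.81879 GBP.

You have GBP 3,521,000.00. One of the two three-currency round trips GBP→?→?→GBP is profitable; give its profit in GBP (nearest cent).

Profitable loop is GBP → EUR → AUD → GBP:
GBP 3,521,000.00 ÷ 0.81879 = EUR 4,300,247.93
EUR 4,300,247.93 ÷ 0.65108 = AUD 6,604,791.93
AUD 6,604,791.93 ÷ 1.8182 = GBP 3,632,599.23
Profit = GBP 3,632,599.23 − GBP 3,521,000.00

Profit: GBP 111,599.23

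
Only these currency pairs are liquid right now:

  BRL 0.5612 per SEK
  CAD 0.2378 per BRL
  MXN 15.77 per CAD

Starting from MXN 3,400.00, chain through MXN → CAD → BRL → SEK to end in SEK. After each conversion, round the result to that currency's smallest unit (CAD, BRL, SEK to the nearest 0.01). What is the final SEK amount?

MXN 3,400.00 ÷ 15.77 = CAD 215.60
CAD 215.60 ÷ 0.2378 = BRL 906.64
BRL 906.64 ÷ 0.5612 = SEK 1,615.54

SEK 1,615.54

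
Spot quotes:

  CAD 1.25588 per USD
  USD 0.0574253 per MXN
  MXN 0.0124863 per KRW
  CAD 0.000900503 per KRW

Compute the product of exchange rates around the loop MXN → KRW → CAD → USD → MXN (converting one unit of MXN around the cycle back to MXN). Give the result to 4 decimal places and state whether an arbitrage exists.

Around MXN → KRW → CAD → USD → MXN: 1 ÷ 0.0124863 × 0.000900503 ÷ 1.25588 ÷ 0.0574253 = 1.000000
Product ≈ 1 (deviation 0.000%, within rounding noise).

1.0000 (no arbitrage)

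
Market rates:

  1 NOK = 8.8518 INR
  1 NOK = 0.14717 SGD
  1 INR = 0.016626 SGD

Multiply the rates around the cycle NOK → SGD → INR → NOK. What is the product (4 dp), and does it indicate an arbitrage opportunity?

Around NOK → SGD → INR → NOK: 1 × 0.14717 ÷ 0.016626 ÷ 8.8518 = 1.000000
Product ≈ 1 (deviation 0.000%, within rounding noise).

1.0000 (no arbitrage)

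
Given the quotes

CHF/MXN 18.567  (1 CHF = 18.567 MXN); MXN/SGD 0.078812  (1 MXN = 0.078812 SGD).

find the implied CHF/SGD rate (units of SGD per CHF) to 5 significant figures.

1 CHF × 18.567 = 18.567 MXN
18.567 MXN × 0.078812 = 1.4633 SGD

CHF/SGD = 1.4633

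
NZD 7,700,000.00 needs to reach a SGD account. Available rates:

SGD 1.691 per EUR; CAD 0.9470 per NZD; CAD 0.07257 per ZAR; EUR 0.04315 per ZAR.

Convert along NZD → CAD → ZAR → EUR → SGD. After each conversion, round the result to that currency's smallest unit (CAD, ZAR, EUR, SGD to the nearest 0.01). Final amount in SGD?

NZD 7,700,000.00 × 0.9470 = CAD 7,291,900.00
CAD 7,291,900.00 ÷ 0.07257 = ZAR 100,480,914.98
ZAR 100,480,914.98 × 0.04315 = EUR 4,335,751.48
EUR 4,335,751.48 × 1.691 = SGD 7,331,755.75

SGD 7,331,755.75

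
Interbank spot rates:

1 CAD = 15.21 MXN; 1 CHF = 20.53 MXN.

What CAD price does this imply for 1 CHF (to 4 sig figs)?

1 CHF × 20.53 = 20.53 MXN
20.53 MXN ÷ 15.21 = 1.34977 CAD

CHF/CAD = 1.350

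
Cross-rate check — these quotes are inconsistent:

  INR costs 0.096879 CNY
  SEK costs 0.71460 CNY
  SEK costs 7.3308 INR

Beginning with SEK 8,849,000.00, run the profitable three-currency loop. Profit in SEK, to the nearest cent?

Profitable loop is SEK → CNY → INR → SEK:
SEK 8,849,000.00 × 0.71460 = CNY 6,323,495.40
CNY 6,323,495.40 ÷ 0.096879 = INR 65,272,096.12
INR 65,272,096.12 ÷ 7.3308 = SEK 8,903,816.24
Profit = SEK 8,903,816.24 − SEK 8,849,000.00

Profit: SEK 54,816.24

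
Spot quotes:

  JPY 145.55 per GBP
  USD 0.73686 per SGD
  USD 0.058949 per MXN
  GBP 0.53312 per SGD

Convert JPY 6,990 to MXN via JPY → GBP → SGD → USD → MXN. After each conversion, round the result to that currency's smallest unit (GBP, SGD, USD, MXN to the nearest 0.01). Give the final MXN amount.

JPY 6,990 ÷ 145.55 = GBP 48.02
GBP 48.02 ÷ 0.53312 = SGD 90.07
SGD 90.07 × 0.73686 = USD 66.37
USD 66.37 ÷ 0.058949 = MXN 1,125.89

MXN 1,125.89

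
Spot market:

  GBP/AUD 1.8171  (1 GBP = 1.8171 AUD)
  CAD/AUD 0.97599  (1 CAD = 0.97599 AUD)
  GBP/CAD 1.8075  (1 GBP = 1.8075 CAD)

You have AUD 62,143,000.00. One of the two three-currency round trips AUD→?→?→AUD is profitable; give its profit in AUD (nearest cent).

Profit: AUD 1,866,932.59

Profitable loop is AUD → CAD → GBP → AUD:
AUD 62,143,000.00 ÷ 0.97599 = CAD 63,671,758.93
CAD 63,671,758.93 ÷ 1.8075 = GBP 35,226,422.65
GBP 35,226,422.65 × 1.8171 = AUD 64,009,932.59
Profit = AUD 64,009,932.59 − AUD 62,143,000.00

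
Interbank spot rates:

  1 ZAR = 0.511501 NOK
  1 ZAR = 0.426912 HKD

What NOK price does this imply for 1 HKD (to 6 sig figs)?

HKD/NOK = 1.19814

1 HKD ÷ 0.426912 = 2.3424 ZAR
2.3424 ZAR × 0.511501 = 1.19814 NOK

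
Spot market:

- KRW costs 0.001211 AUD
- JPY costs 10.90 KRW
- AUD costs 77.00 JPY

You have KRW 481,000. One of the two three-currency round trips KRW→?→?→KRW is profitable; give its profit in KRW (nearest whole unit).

Profitable loop is KRW → AUD → JPY → KRW:
KRW 481,000 × 0.001211 = AUD 582.49
AUD 582.49 × 77.00 = JPY 44,852
JPY 44,852 × 10.90 = KRW 488,885
Profit = KRW 488,885 − KRW 481,000

Profit: KRW 7,885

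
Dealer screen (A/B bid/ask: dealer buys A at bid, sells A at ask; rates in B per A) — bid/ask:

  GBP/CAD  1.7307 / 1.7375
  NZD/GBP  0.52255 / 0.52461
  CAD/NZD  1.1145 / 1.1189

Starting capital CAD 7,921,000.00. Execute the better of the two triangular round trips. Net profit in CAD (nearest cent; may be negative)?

Best loop CAD → NZD → GBP → CAD:
CAD 7,921,000.00 × 1.1145 (sell CAD at bid) = NZD 8,827,954.50
NZD 8,827,954.50 × 0.52255 (sell NZD at bid) = GBP 4,613,047.62
GBP 4,613,047.62 × 1.7307 (sell GBP at bid) = CAD 7,983,801.52

Net profit: CAD 62,801.52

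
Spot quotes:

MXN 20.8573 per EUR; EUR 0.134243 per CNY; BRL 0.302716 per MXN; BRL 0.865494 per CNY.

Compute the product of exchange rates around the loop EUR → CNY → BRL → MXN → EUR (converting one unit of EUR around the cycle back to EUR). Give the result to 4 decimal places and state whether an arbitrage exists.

1.0211 (arbitrage exists)

Around EUR → CNY → BRL → MXN → EUR: 1 ÷ 0.134243 × 0.865494 ÷ 0.302716 ÷ 20.8573 = 1.021125
Product > 1; profitable direction is EUR → CNY → BRL → MXN → EUR.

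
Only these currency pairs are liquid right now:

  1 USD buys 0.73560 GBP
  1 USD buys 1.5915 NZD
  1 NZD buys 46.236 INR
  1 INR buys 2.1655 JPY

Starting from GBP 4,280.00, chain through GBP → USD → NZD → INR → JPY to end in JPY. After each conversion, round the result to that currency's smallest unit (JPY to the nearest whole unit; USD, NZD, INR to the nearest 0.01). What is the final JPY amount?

GBP 4,280.00 ÷ 0.73560 = USD 5,818.38
USD 5,818.38 × 1.5915 = NZD 9,259.95
NZD 9,259.95 × 46.236 = INR 428,143.05
INR 428,143.05 × 2.1655 = JPY 927,144

JPY 927,144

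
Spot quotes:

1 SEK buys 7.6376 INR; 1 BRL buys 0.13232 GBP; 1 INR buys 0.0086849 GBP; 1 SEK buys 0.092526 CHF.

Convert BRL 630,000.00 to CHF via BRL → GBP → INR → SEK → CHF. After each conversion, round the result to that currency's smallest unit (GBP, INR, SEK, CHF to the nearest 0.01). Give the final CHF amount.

CHF 116,280.82

BRL 630,000.00 × 0.13232 = GBP 83,361.60
GBP 83,361.60 ÷ 0.0086849 = INR 9,598,452.49
INR 9,598,452.49 ÷ 7.6376 = SEK 1,256,736.74
SEK 1,256,736.74 × 0.092526 = CHF 116,280.82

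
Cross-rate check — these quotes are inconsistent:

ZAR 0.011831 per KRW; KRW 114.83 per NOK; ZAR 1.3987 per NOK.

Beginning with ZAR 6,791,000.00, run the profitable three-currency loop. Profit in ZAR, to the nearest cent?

Profitable loop is ZAR → KRW → NOK → ZAR:
ZAR 6,791,000.00 ÷ 0.011831 = KRW 574,000,507
KRW 574,000,507 ÷ 114.83 = NOK 4,998,698.14
NOK 4,998,698.14 × 1.3987 = ZAR 6,991,679.09
Profit = ZAR 6,991,679.09 − ZAR 6,791,000.00

Profit: ZAR 200,679.09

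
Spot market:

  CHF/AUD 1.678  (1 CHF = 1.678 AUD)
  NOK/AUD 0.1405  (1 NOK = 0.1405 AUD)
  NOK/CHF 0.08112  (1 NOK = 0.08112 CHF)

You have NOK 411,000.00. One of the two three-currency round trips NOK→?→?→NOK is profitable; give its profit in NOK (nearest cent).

Profitable loop is NOK → AUD → CHF → NOK:
NOK 411,000.00 × 0.1405 = AUD 57,745.50
AUD 57,745.50 ÷ 1.678 = CHF 34,413.29
CHF 34,413.29 ÷ 0.08112 = NOK 424,226.94
Profit = NOK 424,226.94 − NOK 411,000.00

Profit: NOK 13,226.94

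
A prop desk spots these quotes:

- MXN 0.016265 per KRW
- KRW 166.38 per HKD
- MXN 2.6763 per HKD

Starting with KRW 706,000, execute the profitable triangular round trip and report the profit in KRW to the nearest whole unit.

Profitable loop is KRW → MXN → HKD → KRW:
KRW 706,000 × 0.016265 = MXN 11,483.09
MXN 11,483.09 ÷ 2.6763 = HKD 4,290.66
HKD 4,290.66 × 166.38 = KRW 713,880
Profit = KRW 713,880 − KRW 706,000

Profit: KRW 7,880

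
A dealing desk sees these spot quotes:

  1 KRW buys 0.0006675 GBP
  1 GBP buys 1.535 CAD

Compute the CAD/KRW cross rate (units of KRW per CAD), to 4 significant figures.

CAD/KRW = 976.0

1 CAD ÷ 1.535 = 0.651466 GBP
0.651466 GBP ÷ 0.0006675 = 975.979 KRW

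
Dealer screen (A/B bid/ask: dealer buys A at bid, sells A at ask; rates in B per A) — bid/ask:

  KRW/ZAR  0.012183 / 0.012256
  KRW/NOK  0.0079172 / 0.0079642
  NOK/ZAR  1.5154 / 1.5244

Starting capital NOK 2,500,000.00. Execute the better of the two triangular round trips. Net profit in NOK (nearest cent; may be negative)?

Best loop NOK → KRW → ZAR → NOK:
NOK 2,500,000.00 ÷ 0.0079642 (buy KRW at ask) = KRW 313,904,724
KRW 313,904,724 × 0.012183 (sell KRW at bid) = ZAR 3,824,301.25
ZAR 3,824,301.25 ÷ 1.5244 (buy NOK at ask) = NOK 2,508,725.56

Net profit: NOK 8,725.56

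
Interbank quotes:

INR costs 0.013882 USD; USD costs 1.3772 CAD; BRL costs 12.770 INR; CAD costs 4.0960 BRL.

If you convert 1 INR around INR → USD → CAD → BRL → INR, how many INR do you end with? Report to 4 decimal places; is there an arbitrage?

Around INR → USD → CAD → BRL → INR: 1 × 0.013882 × 1.3772 × 4.0960 × 12.770 = 1.000000
Product ≈ 1 (deviation 0.000%, within rounding noise).

1.0000 (no arbitrage)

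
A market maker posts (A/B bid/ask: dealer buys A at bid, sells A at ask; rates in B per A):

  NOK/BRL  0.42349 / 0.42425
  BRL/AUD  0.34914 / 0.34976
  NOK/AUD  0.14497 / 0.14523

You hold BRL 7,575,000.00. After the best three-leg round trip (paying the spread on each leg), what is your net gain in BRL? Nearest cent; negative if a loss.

Best loop BRL → AUD → NOK → BRL:
BRL 7,575,000.00 × 0.34914 (sell BRL at bid) = AUD 2,644,735.50
AUD 2,644,735.50 ÷ 0.14523 (buy NOK at ask) = NOK 18,210,669.28
NOK 18,210,669.28 × 0.42349 (sell NOK at bid) = BRL 7,712,036.33

Net profit: BRL 137,036.33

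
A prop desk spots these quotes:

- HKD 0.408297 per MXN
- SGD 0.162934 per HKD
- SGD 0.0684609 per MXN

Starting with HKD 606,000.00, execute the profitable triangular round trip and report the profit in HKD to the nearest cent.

Profitable loop is HKD → MXN → SGD → HKD:
HKD 606,000.00 ÷ 0.408297 = MXN 1,484,213.70
MXN 1,484,213.70 × 0.0684609 = SGD 101,610.61
SGD 101,610.61 ÷ 0.162934 = HKD 623,630.46
Profit = HKD 623,630.46 − HKD 606,000.00

Profit: HKD 17,630.46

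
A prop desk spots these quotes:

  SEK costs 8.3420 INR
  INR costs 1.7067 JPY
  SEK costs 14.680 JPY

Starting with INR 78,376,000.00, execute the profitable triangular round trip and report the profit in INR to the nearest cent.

Profit: INR 2,437,101.85

Profitable loop is INR → SEK → JPY → INR:
INR 78,376,000.00 ÷ 8.3420 = SEK 9,395,348.84
SEK 9,395,348.84 × 14.680 = JPY 137,923,721
JPY 137,923,721 ÷ 1.7067 = INR 80,813,101.85
Profit = INR 80,813,101.85 − INR 78,376,000.00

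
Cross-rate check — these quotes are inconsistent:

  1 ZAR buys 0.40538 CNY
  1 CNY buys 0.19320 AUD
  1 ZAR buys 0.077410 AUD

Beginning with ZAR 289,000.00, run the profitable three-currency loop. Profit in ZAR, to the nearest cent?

Profit: ZAR 3,395.18

Profitable loop is ZAR → CNY → AUD → ZAR:
ZAR 289,000.00 × 0.40538 = CNY 117,154.82
CNY 117,154.82 × 0.19320 = AUD 22,634.31
AUD 22,634.31 ÷ 0.077410 = ZAR 292,395.18
Profit = ZAR 292,395.18 − ZAR 289,000.00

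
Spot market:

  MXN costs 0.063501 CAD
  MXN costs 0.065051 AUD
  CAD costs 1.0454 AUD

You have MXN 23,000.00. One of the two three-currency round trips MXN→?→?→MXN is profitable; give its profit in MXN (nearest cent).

Profit: MXN 471.29

Profitable loop is MXN → CAD → AUD → MXN:
MXN 23,000.00 × 0.063501 = CAD 1,460.52
CAD 1,460.52 × 1.0454 = AUD 1,526.83
AUD 1,526.83 ÷ 0.065051 = MXN 23,471.29
Profit = MXN 23,471.29 − MXN 23,000.00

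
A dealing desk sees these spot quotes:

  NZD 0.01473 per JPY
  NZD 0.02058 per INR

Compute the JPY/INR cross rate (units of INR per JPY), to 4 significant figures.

JPY/INR = 0.7157

1 JPY × 0.01473 = 0.01473 NZD
0.01473 NZD ÷ 0.02058 = 0.715743 INR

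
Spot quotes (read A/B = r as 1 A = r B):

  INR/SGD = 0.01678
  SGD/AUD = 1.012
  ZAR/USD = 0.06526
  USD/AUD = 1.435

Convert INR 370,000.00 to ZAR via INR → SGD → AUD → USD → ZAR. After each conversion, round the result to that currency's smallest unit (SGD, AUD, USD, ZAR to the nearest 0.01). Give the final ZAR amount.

ZAR 67,092.71

INR 370,000.00 × 0.01678 = SGD 6,208.60
SGD 6,208.60 × 1.012 = AUD 6,283.10
AUD 6,283.10 ÷ 1.435 = USD 4,378.47
USD 4,378.47 ÷ 0.06526 = ZAR 67,092.71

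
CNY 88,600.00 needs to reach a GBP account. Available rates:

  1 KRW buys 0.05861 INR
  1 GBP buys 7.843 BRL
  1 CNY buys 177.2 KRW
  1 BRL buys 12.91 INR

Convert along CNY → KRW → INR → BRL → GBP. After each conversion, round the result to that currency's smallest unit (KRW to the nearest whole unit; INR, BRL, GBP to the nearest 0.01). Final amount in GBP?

CNY 88,600.00 × 177.2 = KRW 15,699,920
KRW 15,699,920 × 0.05861 = INR 920,172.31
INR 920,172.31 ÷ 12.91 = BRL 71,275.93
BRL 71,275.93 ÷ 7.843 = GBP 9,087.84

GBP 9,087.84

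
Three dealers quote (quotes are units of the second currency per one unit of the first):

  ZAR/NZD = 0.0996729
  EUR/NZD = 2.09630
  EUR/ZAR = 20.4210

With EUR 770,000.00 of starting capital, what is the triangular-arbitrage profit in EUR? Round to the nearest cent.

Profitable loop is EUR → NZD → ZAR → EUR:
EUR 770,000.00 × 2.09630 = NZD 1,614,151.00
NZD 1,614,151.00 ÷ 0.0996729 = ZAR 16,194,482.15
ZAR 16,194,482.15 ÷ 20.4210 = EUR 793,030.81
Profit = EUR 793,030.81 − EUR 770,000.00

Profit: EUR 23,030.81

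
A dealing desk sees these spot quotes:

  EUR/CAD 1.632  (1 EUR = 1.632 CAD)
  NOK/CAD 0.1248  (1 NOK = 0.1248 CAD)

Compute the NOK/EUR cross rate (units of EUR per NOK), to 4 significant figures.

NOK/EUR = 0.07647

1 NOK × 0.1248 = 0.1248 CAD
0.1248 CAD ÷ 1.632 = 0.0764706 EUR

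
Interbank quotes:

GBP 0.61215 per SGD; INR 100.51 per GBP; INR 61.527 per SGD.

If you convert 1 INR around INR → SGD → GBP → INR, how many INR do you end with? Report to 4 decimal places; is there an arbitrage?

1.0000 (no arbitrage)

Around INR → SGD → GBP → INR: 1 ÷ 61.527 × 0.61215 × 100.51 = 1.000003
Product ≈ 1 (deviation 0.000%, within rounding noise).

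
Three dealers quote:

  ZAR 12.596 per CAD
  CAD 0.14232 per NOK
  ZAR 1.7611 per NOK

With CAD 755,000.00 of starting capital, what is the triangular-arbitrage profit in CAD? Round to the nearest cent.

Profit: CAD 13,531.23

Profitable loop is CAD → ZAR → NOK → CAD:
CAD 755,000.00 × 12.596 = ZAR 9,509,980.00
ZAR 9,509,980.00 ÷ 1.7611 = NOK 5,400,022.71
NOK 5,400,022.71 × 0.14232 = CAD 768,531.23
Profit = CAD 768,531.23 − CAD 755,000.00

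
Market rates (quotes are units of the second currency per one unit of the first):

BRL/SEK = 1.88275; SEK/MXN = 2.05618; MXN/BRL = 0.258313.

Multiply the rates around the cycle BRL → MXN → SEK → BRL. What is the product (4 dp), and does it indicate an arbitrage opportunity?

Around BRL → MXN → SEK → BRL: 1 ÷ 0.258313 ÷ 2.05618 ÷ 1.88275 = 1.000000
Product ≈ 1 (deviation 0.000%, within rounding noise).

1.0000 (no arbitrage)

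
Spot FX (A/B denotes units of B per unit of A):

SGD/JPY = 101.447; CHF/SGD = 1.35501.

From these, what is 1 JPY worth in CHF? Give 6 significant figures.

1 JPY ÷ 101.447 = 0.00985736 SGD
0.00985736 SGD ÷ 1.35501 = 0.00727475 CHF

JPY/CHF = 0.00727475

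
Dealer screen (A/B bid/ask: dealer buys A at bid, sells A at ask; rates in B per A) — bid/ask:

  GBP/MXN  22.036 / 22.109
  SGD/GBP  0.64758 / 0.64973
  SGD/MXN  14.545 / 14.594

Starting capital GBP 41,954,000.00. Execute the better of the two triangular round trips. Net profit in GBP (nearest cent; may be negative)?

Net profit: GBP 526,055.93

Best loop GBP → SGD → MXN → GBP:
GBP 41,954,000.00 ÷ 0.64973 (buy SGD at ask) = SGD 64,571,437.37
SGD 64,571,437.37 × 14.545 (sell SGD at bid) = MXN 939,191,556.49
MXN 939,191,556.49 ÷ 22.109 (buy GBP at ask) = GBP 42,480,055.93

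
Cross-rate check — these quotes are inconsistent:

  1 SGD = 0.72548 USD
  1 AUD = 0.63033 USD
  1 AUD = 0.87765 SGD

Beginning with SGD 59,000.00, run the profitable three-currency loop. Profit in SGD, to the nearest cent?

Profitable loop is SGD → USD → AUD → SGD:
SGD 59,000.00 × 0.72548 = USD 42,803.32
USD 42,803.32 ÷ 0.63033 = AUD 67,906.21
AUD 67,906.21 × 0.87765 = SGD 59,597.88
Profit = SGD 59,597.88 − SGD 59,000.00

Profit: SGD 597.88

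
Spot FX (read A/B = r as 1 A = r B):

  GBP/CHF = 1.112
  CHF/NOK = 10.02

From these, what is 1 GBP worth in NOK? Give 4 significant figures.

GBP/NOK = 11.14

1 GBP × 1.112 = 1.112 CHF
1.112 CHF × 10.02 = 11.1422 NOK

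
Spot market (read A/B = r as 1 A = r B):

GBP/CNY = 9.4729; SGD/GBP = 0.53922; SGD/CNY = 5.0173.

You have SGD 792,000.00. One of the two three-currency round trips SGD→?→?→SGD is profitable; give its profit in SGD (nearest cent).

Profitable loop is SGD → GBP → CNY → SGD:
SGD 792,000.00 × 0.53922 = GBP 427,062.24
GBP 427,062.24 × 9.4729 = CNY 4,045,517.89
CNY 4,045,517.89 ÷ 5.0173 = SGD 806,313.73
Profit = SGD 806,313.73 − SGD 792,000.00

Profit: SGD 14,313.73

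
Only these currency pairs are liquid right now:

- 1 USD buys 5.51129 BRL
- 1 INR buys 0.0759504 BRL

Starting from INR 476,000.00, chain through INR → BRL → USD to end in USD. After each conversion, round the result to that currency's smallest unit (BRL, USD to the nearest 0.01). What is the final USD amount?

INR 476,000.00 × 0.0759504 = BRL 36,152.39
BRL 36,152.39 ÷ 5.51129 = USD 6,559.70

USD 6,559.70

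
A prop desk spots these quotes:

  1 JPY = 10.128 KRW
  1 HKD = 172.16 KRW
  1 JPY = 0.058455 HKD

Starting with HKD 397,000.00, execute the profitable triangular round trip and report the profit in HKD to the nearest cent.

Profit: HKD 2,540.01

Profitable loop is HKD → JPY → KRW → HKD:
HKD 397,000.00 ÷ 0.058455 = JPY 6,791,549
JPY 6,791,549 × 10.128 = KRW 68,784,809
KRW 68,784,809 ÷ 172.16 = HKD 399,540.01
Profit = HKD 399,540.01 − HKD 397,000.00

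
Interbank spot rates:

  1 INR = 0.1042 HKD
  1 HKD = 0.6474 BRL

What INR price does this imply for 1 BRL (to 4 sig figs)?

BRL/INR = 14.82

1 BRL ÷ 0.6474 = 1.54464 HKD
1.54464 HKD ÷ 0.1042 = 14.8238 INR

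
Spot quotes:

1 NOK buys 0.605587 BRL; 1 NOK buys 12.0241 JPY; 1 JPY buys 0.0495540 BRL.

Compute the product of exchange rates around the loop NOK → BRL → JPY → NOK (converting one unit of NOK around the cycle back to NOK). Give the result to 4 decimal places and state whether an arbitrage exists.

1.0164 (arbitrage exists)

Around NOK → BRL → JPY → NOK: 1 × 0.605587 ÷ 0.0495540 ÷ 12.0241 = 1.016355
Product > 1; profitable direction is NOK → BRL → JPY → NOK.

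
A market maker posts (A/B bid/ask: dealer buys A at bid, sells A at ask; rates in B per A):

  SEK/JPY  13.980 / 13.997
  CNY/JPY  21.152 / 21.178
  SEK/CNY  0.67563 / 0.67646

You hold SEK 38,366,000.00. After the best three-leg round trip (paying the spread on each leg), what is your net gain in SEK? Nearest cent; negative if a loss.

Best loop SEK → CNY → JPY → SEK:
SEK 38,366,000.00 × 0.67563 (sell SEK at bid) = CNY 25,921,220.58
CNY 25,921,220.58 × 21.152 (sell CNY at bid) = JPY 548,285,658
JPY 548,285,658 ÷ 13.997 (buy SEK at ask) = SEK 39,171,655.19

Net profit: SEK 805,655.19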